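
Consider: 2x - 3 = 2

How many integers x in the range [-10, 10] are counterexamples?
Counterexamples in [-10, 10]: {-10, -9, -8, -7, -6, -5, -4, -3, -2, -1, 0, 1, 2, 3, 4, 5, 6, 7, 8, 9, 10}.

Counting them gives 21 values.

Answer: 21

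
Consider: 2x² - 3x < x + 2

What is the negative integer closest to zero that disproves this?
Testing negative integers from -1 downward:
x = -1: LHS = 2·(-1)² - 3·(-1) = 5, RHS = (-1) + 2 = 1; 5 < 1 — FAILS  ← closest negative counterexample to 0

Answer: x = -1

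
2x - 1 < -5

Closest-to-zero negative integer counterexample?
Testing negative integers from -1 downward:
x = -1: LHS = 2·(-1) - 1 = -3; -3 < -5 — FAILS  ← closest negative counterexample to 0

Answer: x = -1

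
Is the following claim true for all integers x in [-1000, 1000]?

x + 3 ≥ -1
The claim fails at x = -5:
x = -5: LHS = (-5) + 3 = -2; -2 ≥ -1 — FAILS

Because a single integer refutes it, the statement is false.

Answer: False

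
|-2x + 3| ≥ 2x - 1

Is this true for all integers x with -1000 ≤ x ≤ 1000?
The claim fails at x = 2:
x = 2: LHS = |-2·2 + 3| = |-1| = 1, RHS = 2·2 - 1 = 3; 1 ≥ 3 — FAILS

Because a single integer refutes it, the statement is false.

Answer: False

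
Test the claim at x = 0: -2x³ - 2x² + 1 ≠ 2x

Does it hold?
x = 0: LHS = -2·0³ - 2·0² + 1 = 1, RHS = 2·0 = 0; 1 ≠ 0 — holds

The relation is satisfied at x = 0.

Answer: Yes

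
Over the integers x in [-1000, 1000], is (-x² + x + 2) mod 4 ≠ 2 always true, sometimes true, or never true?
Holds at x = -1: LHS = (-(-1)² + (-1) + 2) mod 4 = 0 mod 4 = 0; 0 ≠ 2 — holds
Fails at x = 0: LHS = (-0² + 0 + 2) mod 4 = 2 mod 4 = 2; 2 ≠ 2 — FAILS
It is satisfied by some integers in the range but not all.

Answer: Sometimes true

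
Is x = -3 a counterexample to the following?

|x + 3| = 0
Substitute x = -3 into the relation:
x = -3: LHS = |(-3) + 3| = |0| = 0; 0 = 0 — holds

The claim holds here, so x = -3 is not a counterexample. (A counterexample exists elsewhere, e.g. x = 0.)

Answer: No, x = -3 is not a counterexample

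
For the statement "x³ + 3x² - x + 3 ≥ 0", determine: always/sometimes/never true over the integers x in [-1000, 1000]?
Holds at x = 0: LHS = 0³ + 3·0² - 0 + 3 = 3; 3 ≥ 0 — holds
Fails at x = -4: LHS = (-4)³ + 3·(-4)² - (-4) + 3 = -9; -9 ≥ 0 — FAILS
It is satisfied by some integers in the range but not all.

Answer: Sometimes true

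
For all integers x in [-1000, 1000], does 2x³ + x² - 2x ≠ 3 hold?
Track d = LHS − RHS over the integers in [-1000, 1000]. Equality would need d = 0, but d changes sign only between consecutive integers, jumping over 0:
x = 1: LHS = 2·1³ + 1² - 2·1 = 1; 1 ≠ 3 — holds  (d = -2)
x = 2: LHS = 2·2³ + 2² - 2·2 = 16; 16 ≠ 3 — holds  (d = 13)
Away from these crossings d keeps a constant sign, and checking every integer in [-1000, 1000] confirms d ≠ 0 throughout. Hence the two sides are never equal, so the relation holds for every integer in [-1000, 1000].

No counterexample exists.

Answer: True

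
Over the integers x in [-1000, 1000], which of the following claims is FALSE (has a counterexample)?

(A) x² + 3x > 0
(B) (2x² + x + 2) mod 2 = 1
(A) x = 0: LHS = 0² + 3·0 = 0; 0 > 0 — FAILS
(B) x = 0: LHS = (2·0² + 0 + 2) mod 2 = 2 mod 2 = 0; 0 = 1 — FAILS

Answer: Both A and B are false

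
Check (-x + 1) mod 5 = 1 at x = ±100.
x = 100: LHS = (-100 + 1) mod 5 = (-99) mod 5 = 1; 1 = 1 — holds
x = -100: LHS = (-(-100) + 1) mod 5 = 101 mod 5 = 1; 1 = 1 — holds

Answer: Yes, holds for both x = 100 and x = -100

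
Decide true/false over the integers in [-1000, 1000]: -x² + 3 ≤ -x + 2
The claim fails at x = 0:
x = 0: LHS = -0² + 3 = 3, RHS = -0 + 2 = 2; 3 ≤ 2 — FAILS

Because a single integer refutes it, the statement is false.

Answer: False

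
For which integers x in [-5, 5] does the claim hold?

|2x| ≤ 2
Holds for: {-1, 0, 1}
Fails for: {-5, -4, -3, -2, 2, 3, 4, 5}

Answer: {-1, 0, 1}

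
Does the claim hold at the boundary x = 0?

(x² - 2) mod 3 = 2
x = 0: LHS = (0² - 2) mod 3 = (-2) mod 3 = 1; 1 = 2 — FAILS

The relation fails at x = 0, so x = 0 is a counterexample.

Answer: No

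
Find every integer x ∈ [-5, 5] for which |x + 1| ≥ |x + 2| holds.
Holds for: {-5, -4, -3, -2}
Fails for: {-1, 0, 1, 2, 3, 4, 5}

Answer: {-5, -4, -3, -2}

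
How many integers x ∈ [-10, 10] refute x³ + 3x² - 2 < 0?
Counterexamples in [-10, 10]: {-2, -1, 1, 2, 3, 4, 5, 6, 7, 8, 9, 10}.

Counting them gives 12 values.

Answer: 12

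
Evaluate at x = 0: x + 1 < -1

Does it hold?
x = 0: LHS = 0 + 1 = 1; 1 < -1 — FAILS

The relation fails at x = 0, so x = 0 is a counterexample.

Answer: No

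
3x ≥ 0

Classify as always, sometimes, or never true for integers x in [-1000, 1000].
Holds at x = 0: LHS = 3·0 = 0; 0 ≥ 0 — holds
Fails at x = -1: LHS = 3·(-1) = -3; -3 ≥ 0 — FAILS
It is satisfied by some integers in the range but not all.

Answer: Sometimes true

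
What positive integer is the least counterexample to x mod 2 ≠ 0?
Testing positive integers:
x = 1: LHS = 1 mod 2 = 1; 1 ≠ 0 — holds
x = 2: LHS = 2 mod 2 = 0; 0 ≠ 0 — FAILS  ← smallest positive counterexample

Answer: x = 2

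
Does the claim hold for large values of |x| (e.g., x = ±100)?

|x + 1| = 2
x = 100: LHS = |100 + 1| = |101| = 101; 101 = 2 — FAILS
x = -100: LHS = |(-100) + 1| = |-99| = 99; 99 = 2 — FAILS

Answer: No, fails for both x = 100 and x = -100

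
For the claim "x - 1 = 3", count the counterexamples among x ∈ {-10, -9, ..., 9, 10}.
Counterexamples in [-10, 10]: {-10, -9, -8, -7, -6, -5, -4, -3, -2, -1, 0, 1, 2, 3, 5, 6, 7, 8, 9, 10}.

Counting them gives 20 values.

Answer: 20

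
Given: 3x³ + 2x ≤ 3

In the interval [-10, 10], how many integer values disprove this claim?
Counterexamples in [-10, 10]: {1, 2, 3, 4, 5, 6, 7, 8, 9, 10}.

Counting them gives 10 values.

Answer: 10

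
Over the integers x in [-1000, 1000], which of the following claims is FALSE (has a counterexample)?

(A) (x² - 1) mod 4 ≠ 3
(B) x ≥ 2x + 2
(A) x = 0: LHS = (0² - 1) mod 4 = (-1) mod 4 = 3; 3 ≠ 3 — FAILS
(B) x = 0: RHS = 2·0 + 2 = 2; 0 ≥ 2 — FAILS

Answer: Both A and B are false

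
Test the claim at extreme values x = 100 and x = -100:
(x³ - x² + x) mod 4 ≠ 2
x = 100: LHS = (100³ - 100² + 100) mod 4 = 990100 mod 4 = 0; 0 ≠ 2 — holds
x = -100: LHS = ((-100)³ - (-100)² + (-100)) mod 4 = (-1010100) mod 4 = 0; 0 ≠ 2 — holds

Answer: Yes, holds for both x = 100 and x = -100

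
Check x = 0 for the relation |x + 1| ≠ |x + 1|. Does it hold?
x = 0: LHS = |0 + 1| = |1| = 1, RHS = |0 + 1| = |1| = 1; 1 ≠ 1 — FAILS

The relation fails at x = 0, so x = 0 is a counterexample.

Answer: No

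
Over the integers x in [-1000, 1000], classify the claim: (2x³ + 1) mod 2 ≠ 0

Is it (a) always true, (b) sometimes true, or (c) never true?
For a polynomial with integer coefficients, its value mod 2 depends only on x mod 2, so it suffices to check one representative of each residue class, x = 0, 1:
x = 0: LHS = (2·0³ + 1) mod 2 = 1 mod 2 = 1; 1 ≠ 0 — holds
x = 1: LHS = (2·1³ + 1) mod 2 = 3 mod 2 = 1; 1 ≠ 0 — holds
The relation holds in every residue class, so the relation holds for every integer in [-1000, 1000].

No counterexample exists.

Answer: Always true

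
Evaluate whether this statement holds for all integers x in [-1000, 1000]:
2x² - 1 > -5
Over all integers in [-1000, 1000], LHS − RHS is smallest at x = 0, where it equals 4:
x = 0: LHS = 2·0² - 1 = -1; -1 > -5 — holds
At the ends of the range:
x = -1000: LHS = 2·(-1000)² - 1 = 1999999; 1999999 > -5 — holds
x = 1000: LHS = 2·1000² - 1 = 1999999; 1999999 > -5 — holds
Hence LHS − RHS is never zero or negative, i.e. LHS > RHS throughout, so the relation holds for every integer in [-1000, 1000].

No counterexample exists.

Answer: True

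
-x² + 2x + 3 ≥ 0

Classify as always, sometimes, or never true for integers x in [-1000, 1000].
Holds at x = 0: LHS = -0² + 2·0 + 3 = 3; 3 ≥ 0 — holds
Fails at x = -2: LHS = -(-2)² + 2·(-2) + 3 = -5; -5 ≥ 0 — FAILS
It is satisfied by some integers in the range but not all.

Answer: Sometimes true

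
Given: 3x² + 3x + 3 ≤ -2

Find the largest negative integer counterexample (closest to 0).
Testing negative integers from -1 downward:
x = -1: LHS = 3·(-1)² + 3·(-1) + 3 = 3; 3 ≤ -2 — FAILS  ← closest negative counterexample to 0

Answer: x = -1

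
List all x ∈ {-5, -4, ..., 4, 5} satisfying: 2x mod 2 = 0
For a polynomial with integer coefficients, its value mod 2 depends only on x mod 2, so it suffices to check one representative of each residue class, x = 0, 1:
x = 0: LHS = (2·0) mod 2 = 0 mod 2 = 0; 0 = 0 — holds
x = 1: LHS = (2·1) mod 2 = 2 mod 2 = 0; 0 = 0 — holds
The relation holds in every residue class, so the relation holds for every integer in [-5, 5].

Answer: All integers in [-5, 5]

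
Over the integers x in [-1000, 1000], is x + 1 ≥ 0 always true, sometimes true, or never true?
Holds at x = 0: LHS = 0 + 1 = 1; 1 ≥ 0 — holds
Fails at x = -2: LHS = (-2) + 1 = -1; -1 ≥ 0 — FAILS
It is satisfied by some integers in the range but not all.

Answer: Sometimes true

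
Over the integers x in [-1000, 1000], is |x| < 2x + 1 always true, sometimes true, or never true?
Holds at x = 0: LHS = |0| = 0, RHS = 2·0 + 1 = 1; 0 < 1 — holds
Fails at x = -1: LHS = |-1| = 1, RHS = 2·(-1) + 1 = -1; 1 < -1 — FAILS
It is satisfied by some integers in the range but not all.

Answer: Sometimes true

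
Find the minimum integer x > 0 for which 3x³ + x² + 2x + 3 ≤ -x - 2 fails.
Testing positive integers:
x = 1: LHS = 3·1³ + 1² + 2·1 + 3 = 9, RHS = -1 - 2 = -3; 9 ≤ -3 — FAILS  ← smallest positive counterexample

Answer: x = 1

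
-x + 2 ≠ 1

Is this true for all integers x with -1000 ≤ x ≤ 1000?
The claim fails at x = 1:
x = 1: LHS = -1 + 2 = 1; 1 ≠ 1 — FAILS

Because a single integer refutes it, the statement is false.

Answer: False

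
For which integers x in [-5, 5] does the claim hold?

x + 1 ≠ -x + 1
Holds for: {-5, -4, -3, -2, -1, 1, 2, 3, 4, 5}
Fails for: {0}

Answer: {-5, -4, -3, -2, -1, 1, 2, 3, 4, 5}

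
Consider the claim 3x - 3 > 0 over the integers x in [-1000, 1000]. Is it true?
The claim fails at x = 0:
x = 0: LHS = 3·0 - 3 = -3; -3 > 0 — FAILS

Because a single integer refutes it, the statement is false.

Answer: False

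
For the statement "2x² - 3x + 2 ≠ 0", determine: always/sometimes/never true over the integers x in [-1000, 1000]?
Over all integers in [-1000, 1000], LHS − RHS is always positive; it is smallest at x = 1, where it equals 1:
x = 1: LHS = 2·1² - 3·1 + 2 = 1; 1 ≠ 0 — holds
At the ends of the range:
x = -1000: LHS = 2·(-1000)² - 3·(-1000) + 2 = 2003002; 2003002 ≠ 0 — holds
x = 1000: LHS = 2·1000² - 3·1000 + 2 = 1997002; 1997002 ≠ 0 — holds
Hence LHS − RHS is never 0, i.e. the two sides are never equal, so the relation holds for every integer in [-1000, 1000].

No counterexample exists.

Answer: Always true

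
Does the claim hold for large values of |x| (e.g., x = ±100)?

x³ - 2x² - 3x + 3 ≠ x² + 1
x = 100: LHS = 100³ - 2·100² - 3·100 + 3 = 979703, RHS = 100² + 1 = 10001; 979703 ≠ 10001 — holds
x = -100: LHS = (-100)³ - 2·(-100)² - 3·(-100) + 3 = -1019697, RHS = (-100)² + 1 = 10001; -1019697 ≠ 10001 — holds

Answer: Yes, holds for both x = 100 and x = -100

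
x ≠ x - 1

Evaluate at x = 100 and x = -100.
x = 100: RHS = 100 - 1 = 99; 100 ≠ 99 — holds
x = -100: RHS = (-100) - 1 = -101; -100 ≠ -101 — holds

Answer: Yes, holds for both x = 100 and x = -100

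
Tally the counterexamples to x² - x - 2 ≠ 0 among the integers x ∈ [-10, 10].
Counterexamples in [-10, 10]: {-1, 2}.

Counting them gives 2 values.

Answer: 2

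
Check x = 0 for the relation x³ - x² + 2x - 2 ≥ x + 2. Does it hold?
x = 0: LHS = 0³ - 0² + 2·0 - 2 = -2, RHS = 0 + 2 = 2; -2 ≥ 2 — FAILS

The relation fails at x = 0, so x = 0 is a counterexample.

Answer: No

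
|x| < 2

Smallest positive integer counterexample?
Testing positive integers:
x = 1: LHS = |1| = 1; 1 < 2 — holds
x = 2: LHS = |2| = 2; 2 < 2 — FAILS  ← smallest positive counterexample

Answer: x = 2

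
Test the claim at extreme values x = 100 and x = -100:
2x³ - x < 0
x = 100: LHS = 2·100³ - 100 = 1999900; 1999900 < 0 — FAILS
x = -100: LHS = 2·(-100)³ - (-100) = -1999900; -1999900 < 0 — holds

Answer: Partially: fails for x = 100, holds for x = -100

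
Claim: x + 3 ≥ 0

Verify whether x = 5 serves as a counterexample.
Substitute x = 5 into the relation:
x = 5: LHS = 5 + 3 = 8; 8 ≥ 0 — holds

The claim holds here, so x = 5 is not a counterexample. (A counterexample exists elsewhere, e.g. x = -4.)

Answer: No, x = 5 is not a counterexample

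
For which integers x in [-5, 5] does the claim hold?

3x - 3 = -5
Track d = LHS − RHS over the integers in [-5, 5]. Equality would need d = 0, but d changes sign only between consecutive integers, jumping over 0:
x = -1: LHS = 3·(-1) - 3 = -6; -6 = -5 — FAILS  (d = -1)
x = 0: LHS = 3·0 - 3 = -3; -3 = -5 — FAILS  (d = 2)
Away from these crossings d keeps a constant sign, and checking every integer in [-5, 5] confirms d ≠ 0 throughout. Hence the two sides are never equal, so the claimed relation (=) fails for every integer in [-5, 5].

Answer: None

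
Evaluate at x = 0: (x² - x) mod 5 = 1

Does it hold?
x = 0: LHS = (0² - 0) mod 5 = 0 mod 5 = 0; 0 = 1 — FAILS

The relation fails at x = 0, so x = 0 is a counterexample.

Answer: No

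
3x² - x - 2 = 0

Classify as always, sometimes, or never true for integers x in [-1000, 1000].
Holds at x = 1: LHS = 3·1² - 1 - 2 = 0; 0 = 0 — holds
Fails at x = 0: LHS = 3·0² - 0 - 2 = -2; -2 = 0 — FAILS
It is satisfied by some integers in the range but not all.

Answer: Sometimes true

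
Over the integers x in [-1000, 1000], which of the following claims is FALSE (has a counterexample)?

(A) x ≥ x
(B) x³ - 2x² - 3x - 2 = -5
(A) Over all integers in [-1000, 1000], LHS − RHS is smallest at x = 0, where it equals 0:
x = 0: 0 ≥ 0 — holds
At the ends of the range:
x = -1000: -1000 ≥ -1000 — holds
x = 1000: 1000 ≥ 1000 — holds
Hence LHS − RHS is never negative, i.e. LHS ≥ RHS throughout, so the relation holds for every integer in [-1000, 1000].

(B) x = 0: LHS = 0³ - 2·0² - 3·0 - 2 = -2; -2 = -5 — FAILS

Only (B) has a counterexample.

Answer: B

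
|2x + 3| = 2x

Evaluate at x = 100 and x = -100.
x = 100: LHS = |2·100 + 3| = |203| = 203, RHS = 2·100 = 200; 203 = 200 — FAILS
x = -100: LHS = |2·(-100) + 3| = |-197| = 197, RHS = 2·(-100) = -200; 197 = -200 — FAILS

Answer: No, fails for both x = 100 and x = -100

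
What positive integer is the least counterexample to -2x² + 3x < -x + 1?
Testing positive integers:
x = 1: LHS = -2·1² + 3·1 = 1, RHS = -1 + 1 = 0; 1 < 0 — FAILS  ← smallest positive counterexample

Answer: x = 1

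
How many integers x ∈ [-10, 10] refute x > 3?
Counterexamples in [-10, 10]: {-10, -9, -8, -7, -6, -5, -4, -3, -2, -1, 0, 1, 2, 3}.

Counting them gives 14 values.

Answer: 14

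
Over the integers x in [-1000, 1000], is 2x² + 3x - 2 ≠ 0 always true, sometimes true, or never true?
Holds at x = 0: LHS = 2·0² + 3·0 - 2 = -2; -2 ≠ 0 — holds
Fails at x = -2: LHS = 2·(-2)² + 3·(-2) - 2 = 0; 0 ≠ 0 — FAILS
It is satisfied by some integers in the range but not all.

Answer: Sometimes true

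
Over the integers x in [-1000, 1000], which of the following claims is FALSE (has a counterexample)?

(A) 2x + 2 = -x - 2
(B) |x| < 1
(A) x = 0: LHS = 2·0 + 2 = 2, RHS = -0 - 2 = -2; 2 = -2 — FAILS
(B) x = 1: LHS = |1| = 1; 1 < 1 — FAILS

Answer: Both A and B are false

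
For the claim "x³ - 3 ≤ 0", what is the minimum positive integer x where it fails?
Testing positive integers:
x = 1: LHS = 1³ - 3 = -2; -2 ≤ 0 — holds
x = 2: LHS = 2³ - 3 = 5; 5 ≤ 0 — FAILS  ← smallest positive counterexample

Answer: x = 2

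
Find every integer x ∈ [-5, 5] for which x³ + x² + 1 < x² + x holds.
Holds for: {-5, -4, -3, -2}
Fails for: {-1, 0, 1, 2, 3, 4, 5}

Answer: {-5, -4, -3, -2}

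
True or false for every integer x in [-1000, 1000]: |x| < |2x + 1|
The claim fails at x = -1:
x = -1: LHS = |-1| = 1, RHS = |2·(-1) + 1| = |-1| = 1; 1 < 1 — FAILS

Because a single integer refutes it, the statement is false.

Answer: False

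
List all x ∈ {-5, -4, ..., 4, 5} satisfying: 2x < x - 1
Holds for: {-5, -4, -3, -2}
Fails for: {-1, 0, 1, 2, 3, 4, 5}

Answer: {-5, -4, -3, -2}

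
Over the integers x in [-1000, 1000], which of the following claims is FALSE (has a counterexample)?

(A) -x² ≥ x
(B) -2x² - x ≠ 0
(A) x = 1: LHS = -1² = -1; -1 ≥ 1 — FAILS
(B) x = 0: LHS = -2·0² - 0 = 0; 0 ≠ 0 — FAILS

Answer: Both A and B are false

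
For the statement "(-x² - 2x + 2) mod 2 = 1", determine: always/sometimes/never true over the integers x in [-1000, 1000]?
Holds at x = 1: LHS = (-1² - 2·1 + 2) mod 2 = (-1) mod 2 = 1; 1 = 1 — holds
Fails at x = 0: LHS = (-0² - 2·0 + 2) mod 2 = 2 mod 2 = 0; 0 = 1 — FAILS
It is satisfied by some integers in the range but not all.

Answer: Sometimes true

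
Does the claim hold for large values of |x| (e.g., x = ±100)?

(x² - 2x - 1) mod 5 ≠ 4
x = 100: LHS = (100² - 2·100 - 1) mod 5 = 9799 mod 5 = 4; 4 ≠ 4 — FAILS
x = -100: LHS = ((-100)² - 2·(-100) - 1) mod 5 = 10199 mod 5 = 4; 4 ≠ 4 — FAILS

Answer: No, fails for both x = 100 and x = -100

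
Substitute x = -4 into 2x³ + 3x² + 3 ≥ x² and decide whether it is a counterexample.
Substitute x = -4 into the relation:
x = -4: LHS = 2·(-4)³ + 3·(-4)² + 3 = -77, RHS = (-4)² = 16; -77 ≥ 16 — FAILS

Since the claim fails at x = -4, this value is a counterexample.

Answer: Yes, x = -4 is a counterexample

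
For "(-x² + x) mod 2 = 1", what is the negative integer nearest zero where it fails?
Testing negative integers from -1 downward:
x = -1: LHS = (-(-1)² + (-1)) mod 2 = (-2) mod 2 = 0; 0 = 1 — FAILS  ← closest negative counterexample to 0

Answer: x = -1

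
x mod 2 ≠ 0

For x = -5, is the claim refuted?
Substitute x = -5 into the relation:
x = -5: LHS = (-5) mod 2 = 1; 1 ≠ 0 — holds

The claim holds here, so x = -5 is not a counterexample. (A counterexample exists elsewhere, e.g. x = 0.)

Answer: No, x = -5 is not a counterexample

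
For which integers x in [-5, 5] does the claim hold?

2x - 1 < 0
Holds for: {-5, -4, -3, -2, -1, 0}
Fails for: {1, 2, 3, 4, 5}

Answer: {-5, -4, -3, -2, -1, 0}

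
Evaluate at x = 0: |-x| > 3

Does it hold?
x = 0: LHS = |-0| = |0| = 0; 0 > 3 — FAILS

The relation fails at x = 0, so x = 0 is a counterexample.

Answer: No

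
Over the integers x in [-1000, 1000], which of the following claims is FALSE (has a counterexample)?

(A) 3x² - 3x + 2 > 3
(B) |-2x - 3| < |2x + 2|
(A) x = 0: LHS = 3·0² - 3·0 + 2 = 2; 2 > 3 — FAILS
(B) x = 0: LHS = |-2·0 - 3| = |-3| = 3, RHS = |2·0 + 2| = |2| = 2; 3 < 2 — FAILS

Answer: Both A and B are false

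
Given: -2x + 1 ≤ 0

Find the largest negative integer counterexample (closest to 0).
Testing negative integers from -1 downward:
x = -1: LHS = -2·(-1) + 1 = 3; 3 ≤ 0 — FAILS  ← closest negative counterexample to 0

Answer: x = -1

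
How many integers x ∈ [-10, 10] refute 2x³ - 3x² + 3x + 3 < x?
Counterexamples in [-10, 10]: {0, 1, 2, 3, 4, 5, 6, 7, 8, 9, 10}.

Counting them gives 11 values.

Answer: 11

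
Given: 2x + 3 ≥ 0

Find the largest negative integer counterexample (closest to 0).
Testing negative integers from -1 downward:
x = -1: LHS = 2·(-1) + 3 = 1; 1 ≥ 0 — holds
x = -2: LHS = 2·(-2) + 3 = -1; -1 ≥ 0 — FAILS  ← closest negative counterexample to 0

Answer: x = -2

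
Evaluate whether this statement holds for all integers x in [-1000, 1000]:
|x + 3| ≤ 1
The claim fails at x = 0:
x = 0: LHS = |0 + 3| = |3| = 3; 3 ≤ 1 — FAILS

Because a single integer refutes it, the statement is false.

Answer: False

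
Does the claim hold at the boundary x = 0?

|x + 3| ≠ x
x = 0: LHS = |0 + 3| = |3| = 3; 3 ≠ 0 — holds

The relation is satisfied at x = 0.

Answer: Yes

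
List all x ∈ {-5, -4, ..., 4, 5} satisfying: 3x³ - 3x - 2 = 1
Track d = LHS − RHS over the integers in [-5, 5]. Equality would need d = 0, but d changes sign only between consecutive integers, jumping over 0:
x = 1: LHS = 3·1³ - 3·1 - 2 = -2; -2 = 1 — FAILS  (d = -3)
x = 2: LHS = 3·2³ - 3·2 - 2 = 16; 16 = 1 — FAILS  (d = 15)
Away from these crossings d keeps a constant sign, and checking every integer in [-5, 5] confirms d ≠ 0 throughout. Hence the two sides are never equal, so the claimed relation (=) fails for every integer in [-5, 5].

Answer: None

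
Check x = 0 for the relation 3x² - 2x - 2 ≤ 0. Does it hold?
x = 0: LHS = 3·0² - 2·0 - 2 = -2; -2 ≤ 0 — holds

The relation is satisfied at x = 0.

Answer: Yes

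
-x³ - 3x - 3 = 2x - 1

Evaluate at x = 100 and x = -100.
x = 100: LHS = -100³ - 3·100 - 3 = -1000303, RHS = 2·100 - 1 = 199; -1000303 = 199 — FAILS
x = -100: LHS = -(-100)³ - 3·(-100) - 3 = 1000297, RHS = 2·(-100) - 1 = -201; 1000297 = -201 — FAILS

Answer: No, fails for both x = 100 and x = -100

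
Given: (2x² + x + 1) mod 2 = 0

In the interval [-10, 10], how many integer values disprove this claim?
Counterexamples in [-10, 10]: {-10, -8, -6, -4, -2, 0, 2, 4, 6, 8, 10}.

Counting them gives 11 values.

Answer: 11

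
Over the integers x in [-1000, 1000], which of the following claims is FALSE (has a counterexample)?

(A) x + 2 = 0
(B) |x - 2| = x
(A) x = 0: LHS = 0 + 2 = 2; 2 = 0 — FAILS
(B) x = 0: LHS = |0 - 2| = |-2| = 2; 2 = 0 — FAILS

Answer: Both A and B are false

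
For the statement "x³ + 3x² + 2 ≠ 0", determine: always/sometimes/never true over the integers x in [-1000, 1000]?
Track d = LHS − RHS over the integers in [-1000, 1000]. Equality would need d = 0, but d changes sign only between consecutive integers, jumping over 0:
x = -4: LHS = (-4)³ + 3·(-4)² + 2 = -14; -14 ≠ 0 — holds  (d = -14)
x = -3: LHS = (-3)³ + 3·(-3)² + 2 = 2; 2 ≠ 0 — holds  (d = 2)
Away from these crossings d keeps a constant sign, and checking every integer in [-1000, 1000] confirms d ≠ 0 throughout. Hence the two sides are never equal, so the relation holds for every integer in [-1000, 1000].

No counterexample exists.

Answer: Always true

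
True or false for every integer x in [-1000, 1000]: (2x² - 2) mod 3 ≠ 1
The claim fails at x = 0:
x = 0: LHS = (2·0² - 2) mod 3 = (-2) mod 3 = 1; 1 ≠ 1 — FAILS

Because a single integer refutes it, the statement is false.

Answer: False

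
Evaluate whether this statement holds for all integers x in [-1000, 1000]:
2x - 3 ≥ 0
The claim fails at x = 0:
x = 0: LHS = 2·0 - 3 = -3; -3 ≥ 0 — FAILS

Because a single integer refutes it, the statement is false.

Answer: False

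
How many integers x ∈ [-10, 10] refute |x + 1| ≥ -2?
An absolute value is never negative, so the left side is ≥ 0 for every x, while the right side is -2. Tightest case in [-10, 10] is x = -1:
x = -1: LHS = |(-1) + 1| = |0| = 0; 0 ≥ -2 — holds
Hence LHS − RHS is never negative, i.e. LHS ≥ RHS throughout, so the relation holds for every integer in [-10, 10].

No counterexample appears in that range.

Answer: 0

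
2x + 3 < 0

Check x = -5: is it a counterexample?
Substitute x = -5 into the relation:
x = -5: LHS = 2·(-5) + 3 = -7; -7 < 0 — holds

The claim holds here, so x = -5 is not a counterexample. (A counterexample exists elsewhere, e.g. x = 0.)

Answer: No, x = -5 is not a counterexample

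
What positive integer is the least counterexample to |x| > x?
Testing positive integers:
x = 1: LHS = |1| = 1; 1 > 1 — FAILS  ← smallest positive counterexample

Answer: x = 1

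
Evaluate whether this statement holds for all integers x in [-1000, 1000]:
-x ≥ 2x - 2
The claim fails at x = 1:
x = 1: RHS = 2·1 - 2 = 0; -1 ≥ 0 — FAILS

Because a single integer refutes it, the statement is false.

Answer: False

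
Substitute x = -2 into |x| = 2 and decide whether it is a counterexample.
Substitute x = -2 into the relation:
x = -2: LHS = |-2| = 2; 2 = 2 — holds

The claim holds here, so x = -2 is not a counterexample. (A counterexample exists elsewhere, e.g. x = 0.)

Answer: No, x = -2 is not a counterexample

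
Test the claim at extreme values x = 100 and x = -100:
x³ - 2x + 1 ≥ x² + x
x = 100: LHS = 100³ - 2·100 + 1 = 999801, RHS = 100² + 100 = 10100; 999801 ≥ 10100 — holds
x = -100: LHS = (-100)³ - 2·(-100) + 1 = -999799, RHS = (-100)² + (-100) = 9900; -999799 ≥ 9900 — FAILS

Answer: Partially: holds for x = 100, fails for x = -100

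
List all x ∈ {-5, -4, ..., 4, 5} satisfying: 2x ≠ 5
Track d = LHS − RHS over the integers in [-5, 5]. Equality would need d = 0, but d changes sign only between consecutive integers, jumping over 0:
x = 2: LHS = 2·2 = 4; 4 ≠ 5 — holds  (d = -1)
x = 3: LHS = 2·3 = 6; 6 ≠ 5 — holds  (d = 1)
Away from these crossings d keeps a constant sign, and checking every integer in [-5, 5] confirms d ≠ 0 throughout. Hence the two sides are never equal, so the relation holds for every integer in [-5, 5].

Answer: All integers in [-5, 5]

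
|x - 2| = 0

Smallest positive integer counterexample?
Testing positive integers:
x = 1: LHS = |1 - 2| = |-1| = 1; 1 = 0 — FAILS  ← smallest positive counterexample

Answer: x = 1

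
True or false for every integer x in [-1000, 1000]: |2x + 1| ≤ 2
The claim fails at x = 1:
x = 1: LHS = |2·1 + 1| = |3| = 3; 3 ≤ 2 — FAILS

Because a single integer refutes it, the statement is false.

Answer: False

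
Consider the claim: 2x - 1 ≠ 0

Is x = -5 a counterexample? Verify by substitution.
Substitute x = -5 into the relation:
x = -5: LHS = 2·(-5) - 1 = -11; -11 ≠ 0 — holds

The relation holds at x = -5, so it is not a counterexample.

Answer: No, x = -5 is not a counterexample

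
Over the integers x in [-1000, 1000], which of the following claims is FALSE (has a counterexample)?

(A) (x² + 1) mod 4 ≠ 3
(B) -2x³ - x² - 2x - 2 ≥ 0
(A) For a polynomial with integer coefficients, its value mod 4 depends only on x mod 4, so it suffices to check one representative of each residue class, x = 0, 1, 2, 3:
x = 0: LHS = (0² + 1) mod 4 = 1 mod 4 = 1; 1 ≠ 3 — holds
x = 1: LHS = (1² + 1) mod 4 = 2 mod 4 = 2; 2 ≠ 3 — holds
x = 2: LHS = (2² + 1) mod 4 = 5 mod 4 = 1; 1 ≠ 3 — holds
x = 3: LHS = (3² + 1) mod 4 = 10 mod 4 = 2; 2 ≠ 3 — holds
The relation holds in every residue class, so the relation holds for every integer in [-1000, 1000].

(B) x = 0: LHS = -2·0³ - 0² - 2·0 - 2 = -2; -2 ≥ 0 — FAILS

Only (B) has a counterexample.

Answer: B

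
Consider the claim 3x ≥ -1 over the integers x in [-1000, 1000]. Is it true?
The claim fails at x = -1:
x = -1: LHS = 3·(-1) = -3; -3 ≥ -1 — FAILS

Because a single integer refutes it, the statement is false.

Answer: False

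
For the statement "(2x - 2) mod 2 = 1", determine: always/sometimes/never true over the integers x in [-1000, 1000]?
For a polynomial with integer coefficients, its value mod 2 depends only on x mod 2, so it suffices to check one representative of each residue class, x = 0, 1:
x = 0: LHS = (2·0 - 2) mod 2 = (-2) mod 2 = 0; 0 = 1 — FAILS
x = 1: LHS = (2·1 - 2) mod 2 = 0 mod 2 = 0; 0 = 1 — FAILS
The relation fails in every residue class, so the claimed relation (=) fails for every integer in [-1000, 1000].

No integer in the range satisfies it.

Answer: Never true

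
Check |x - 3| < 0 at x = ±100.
x = 100: LHS = |100 - 3| = |97| = 97; 97 < 0 — FAILS
x = -100: LHS = |(-100) - 3| = |-103| = 103; 103 < 0 — FAILS

Answer: No, fails for both x = 100 and x = -100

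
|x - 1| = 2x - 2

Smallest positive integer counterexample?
Testing positive integers:
x = 1: LHS = |1 - 1| = |0| = 0, RHS = 2·1 - 2 = 0; 0 = 0 — holds
x = 2: LHS = |2 - 1| = |1| = 1, RHS = 2·2 - 2 = 2; 1 = 2 — FAILS  ← smallest positive counterexample

Answer: x = 2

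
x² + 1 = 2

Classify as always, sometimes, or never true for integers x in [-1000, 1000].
Holds at x = 1: LHS = 1² + 1 = 2; 2 = 2 — holds
Fails at x = 0: LHS = 0² + 1 = 1; 1 = 2 — FAILS
It is satisfied by some integers in the range but not all.

Answer: Sometimes true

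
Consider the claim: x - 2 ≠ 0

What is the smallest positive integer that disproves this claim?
Testing positive integers:
x = 1: LHS = 1 - 2 = -1; -1 ≠ 0 — holds
x = 2: LHS = 2 - 2 = 0; 0 ≠ 0 — FAILS  ← smallest positive counterexample

Answer: x = 2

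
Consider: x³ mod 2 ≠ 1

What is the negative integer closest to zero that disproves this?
Testing negative integers from -1 downward:
x = -1: LHS = ((-1)³) mod 2 = (-1) mod 2 = 1; 1 ≠ 1 — FAILS  ← closest negative counterexample to 0

Answer: x = -1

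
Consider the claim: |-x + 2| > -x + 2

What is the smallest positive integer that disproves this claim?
Testing positive integers:
x = 1: LHS = |-1 + 2| = |1| = 1, RHS = -1 + 2 = 1; 1 > 1 — FAILS  ← smallest positive counterexample

Answer: x = 1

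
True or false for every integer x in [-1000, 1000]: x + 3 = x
The claim fails at x = 0:
x = 0: LHS = 0 + 3 = 3; 3 = 0 — FAILS

Because a single integer refutes it, the statement is false.

Answer: False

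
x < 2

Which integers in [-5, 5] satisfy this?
Holds for: {-5, -4, -3, -2, -1, 0, 1}
Fails for: {2, 3, 4, 5}

Answer: {-5, -4, -3, -2, -1, 0, 1}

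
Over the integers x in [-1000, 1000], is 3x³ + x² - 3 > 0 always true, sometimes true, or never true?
Holds at x = 1: LHS = 3·1³ + 1² - 3 = 1; 1 > 0 — holds
Fails at x = 0: LHS = 3·0³ + 0² - 3 = -3; -3 > 0 — FAILS
It is satisfied by some integers in the range but not all.

Answer: Sometimes true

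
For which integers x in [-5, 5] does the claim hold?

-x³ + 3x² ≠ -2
Track d = LHS − RHS over the integers in [-5, 5]. Equality would need d = 0, but d changes sign only between consecutive integers, jumping over 0:
x = 3: LHS = -3³ + 3·3² = 0; 0 ≠ -2 — holds  (d = 2)
x = 4: LHS = -4³ + 3·4² = -16; -16 ≠ -2 — holds  (d = -14)
Away from these crossings d keeps a constant sign, and checking every integer in [-5, 5] confirms d ≠ 0 throughout. Hence the two sides are never equal, so the relation holds for every integer in [-5, 5].

Answer: All integers in [-5, 5]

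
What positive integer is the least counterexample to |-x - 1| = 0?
Testing positive integers:
x = 1: LHS = |-1 - 1| = |-2| = 2; 2 = 0 — FAILS  ← smallest positive counterexample

Answer: x = 1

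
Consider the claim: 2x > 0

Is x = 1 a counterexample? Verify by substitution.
Substitute x = 1 into the relation:
x = 1: LHS = 2·1 = 2; 2 > 0 — holds

The claim holds here, so x = 1 is not a counterexample. (A counterexample exists elsewhere, e.g. x = 0.)

Answer: No, x = 1 is not a counterexample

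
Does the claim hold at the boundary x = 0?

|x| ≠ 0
x = 0: LHS = |0| = 0; 0 ≠ 0 — FAILS

The relation fails at x = 0, so x = 0 is a counterexample.

Answer: No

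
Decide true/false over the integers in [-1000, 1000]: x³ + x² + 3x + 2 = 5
The claim fails at x = 0:
x = 0: LHS = 0³ + 0² + 3·0 + 2 = 2; 2 = 5 — FAILS

Because a single integer refutes it, the statement is false.

Answer: False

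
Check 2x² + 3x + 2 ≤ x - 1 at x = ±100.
x = 100: LHS = 2·100² + 3·100 + 2 = 20302, RHS = 100 - 1 = 99; 20302 ≤ 99 — FAILS
x = -100: LHS = 2·(-100)² + 3·(-100) + 2 = 19702, RHS = (-100) - 1 = -101; 19702 ≤ -101 — FAILS

Answer: No, fails for both x = 100 and x = -100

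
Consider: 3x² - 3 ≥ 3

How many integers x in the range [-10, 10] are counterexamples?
Counterexamples in [-10, 10]: {-1, 0, 1}.

Counting them gives 3 values.

Answer: 3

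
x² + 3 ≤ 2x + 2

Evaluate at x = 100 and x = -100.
x = 100: LHS = 100² + 3 = 10003, RHS = 2·100 + 2 = 202; 10003 ≤ 202 — FAILS
x = -100: LHS = (-100)² + 3 = 10003, RHS = 2·(-100) + 2 = -198; 10003 ≤ -198 — FAILS

Answer: No, fails for both x = 100 and x = -100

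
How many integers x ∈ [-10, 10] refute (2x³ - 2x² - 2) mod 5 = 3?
Counterexamples in [-10, 10]: {-8, -7, -6, -3, -2, -1, 2, 3, 4, 7, 8, 9}.

Counting them gives 12 values.

Answer: 12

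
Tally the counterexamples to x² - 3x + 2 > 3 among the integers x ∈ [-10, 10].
Counterexamples in [-10, 10]: {0, 1, 2, 3}.

Counting them gives 4 values.

Answer: 4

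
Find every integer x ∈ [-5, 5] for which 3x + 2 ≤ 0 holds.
Holds for: {-5, -4, -3, -2, -1}
Fails for: {0, 1, 2, 3, 4, 5}

Answer: {-5, -4, -3, -2, -1}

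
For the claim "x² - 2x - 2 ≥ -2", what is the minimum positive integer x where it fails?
Testing positive integers:
x = 1: LHS = 1² - 2·1 - 2 = -3; -3 ≥ -2 — FAILS  ← smallest positive counterexample

Answer: x = 1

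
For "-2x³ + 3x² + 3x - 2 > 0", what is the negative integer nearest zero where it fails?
Testing negative integers from -1 downward:
x = -1: LHS = -2·(-1)³ + 3·(-1)² + 3·(-1) - 2 = 0; 0 > 0 — FAILS  ← closest negative counterexample to 0

Answer: x = -1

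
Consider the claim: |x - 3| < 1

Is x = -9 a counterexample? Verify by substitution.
Substitute x = -9 into the relation:
x = -9: LHS = |(-9) - 3| = |-12| = 12; 12 < 1 — FAILS

Since the claim fails at x = -9, this value is a counterexample.

Answer: Yes, x = -9 is a counterexample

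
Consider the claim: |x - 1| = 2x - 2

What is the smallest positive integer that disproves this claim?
Testing positive integers:
x = 1: LHS = |1 - 1| = |0| = 0, RHS = 2·1 - 2 = 0; 0 = 0 — holds
x = 2: LHS = |2 - 1| = |1| = 1, RHS = 2·2 - 2 = 2; 1 = 2 — FAILS  ← smallest positive counterexample

Answer: x = 2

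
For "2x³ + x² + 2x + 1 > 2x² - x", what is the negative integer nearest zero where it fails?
Testing negative integers from -1 downward:
x = -1: LHS = 2·(-1)³ + (-1)² + 2·(-1) + 1 = -2, RHS = 2·(-1)² - (-1) = 3; -2 > 3 — FAILS  ← closest negative counterexample to 0

Answer: x = -1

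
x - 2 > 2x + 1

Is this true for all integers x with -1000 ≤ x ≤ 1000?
The claim fails at x = 0:
x = 0: LHS = 0 - 2 = -2, RHS = 2·0 + 1 = 1; -2 > 1 — FAILS

Because a single integer refutes it, the statement is false.

Answer: False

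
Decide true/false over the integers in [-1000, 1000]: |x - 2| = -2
The claim fails at x = 0:
x = 0: LHS = |0 - 2| = |-2| = 2; 2 = -2 — FAILS

Because a single integer refutes it, the statement is false.

Answer: False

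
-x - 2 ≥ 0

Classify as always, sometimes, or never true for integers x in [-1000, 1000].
Holds at x = -2: LHS = -(-2) - 2 = 0; 0 ≥ 0 — holds
Fails at x = 0: LHS = -0 - 2 = -2; -2 ≥ 0 — FAILS
It is satisfied by some integers in the range but not all.

Answer: Sometimes true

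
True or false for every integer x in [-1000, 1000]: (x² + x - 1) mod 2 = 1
For a polynomial with integer coefficients, its value mod 2 depends only on x mod 2, so it suffices to check one representative of each residue class, x = 0, 1:
x = 0: LHS = (0² + 0 - 1) mod 2 = (-1) mod 2 = 1; 1 = 1 — holds
x = 1: LHS = (1² + 1 - 1) mod 2 = 1 mod 2 = 1; 1 = 1 — holds
The relation holds in every residue class, so the relation holds for every integer in [-1000, 1000].

No counterexample exists.

Answer: True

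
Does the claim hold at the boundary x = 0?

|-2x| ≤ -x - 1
x = 0: LHS = |-2·0| = |0| = 0, RHS = -0 - 1 = -1; 0 ≤ -1 — FAILS

The relation fails at x = 0, so x = 0 is a counterexample.

Answer: No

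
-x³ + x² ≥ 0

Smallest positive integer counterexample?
Testing positive integers:
x = 1: LHS = -1³ + 1² = 0; 0 ≥ 0 — holds
x = 2: LHS = -2³ + 2² = -4; -4 ≥ 0 — FAILS  ← smallest positive counterexample

Answer: x = 2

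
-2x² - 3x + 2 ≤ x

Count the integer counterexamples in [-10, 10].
Counterexamples in [-10, 10]: {-2, -1, 0}.

Counting them gives 3 values.

Answer: 3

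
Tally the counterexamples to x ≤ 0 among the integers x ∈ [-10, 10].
Counterexamples in [-10, 10]: {1, 2, 3, 4, 5, 6, 7, 8, 9, 10}.

Counting them gives 10 values.

Answer: 10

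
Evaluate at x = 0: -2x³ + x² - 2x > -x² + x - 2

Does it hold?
x = 0: LHS = -2·0³ + 0² - 2·0 = 0, RHS = -0² + 0 - 2 = -2; 0 > -2 — holds

The relation is satisfied at x = 0.

Answer: Yes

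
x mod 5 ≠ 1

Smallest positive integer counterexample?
Testing positive integers:
x = 1: LHS = 1 mod 5 = 1; 1 ≠ 1 — FAILS  ← smallest positive counterexample

Answer: x = 1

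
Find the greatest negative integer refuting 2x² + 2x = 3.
Testing negative integers from -1 downward:
x = -1: LHS = 2·(-1)² + 2·(-1) = 0; 0 = 3 — FAILS  ← closest negative counterexample to 0

Answer: x = -1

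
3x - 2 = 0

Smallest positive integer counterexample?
Testing positive integers:
x = 1: LHS = 3·1 - 2 = 1; 1 = 0 — FAILS  ← smallest positive counterexample

Answer: x = 1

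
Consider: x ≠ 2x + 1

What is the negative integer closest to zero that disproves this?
Testing negative integers from -1 downward:
x = -1: RHS = 2·(-1) + 1 = -1; -1 ≠ -1 — FAILS  ← closest negative counterexample to 0

Answer: x = -1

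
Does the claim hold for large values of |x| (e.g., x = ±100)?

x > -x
x = 100: 100 > -100 — holds
x = -100: RHS = -(-100) = 100; -100 > 100 — FAILS

Answer: Partially: holds for x = 100, fails for x = -100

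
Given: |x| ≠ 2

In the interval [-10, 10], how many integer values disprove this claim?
Counterexamples in [-10, 10]: {-2, 2}.

Counting them gives 2 values.

Answer: 2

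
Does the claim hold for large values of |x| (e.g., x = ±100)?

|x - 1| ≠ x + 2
x = 100: LHS = |100 - 1| = |99| = 99, RHS = 100 + 2 = 102; 99 ≠ 102 — holds
x = -100: LHS = |(-100) - 1| = |-101| = 101, RHS = (-100) + 2 = -98; 101 ≠ -98 — holds

Answer: Yes, holds for both x = 100 and x = -100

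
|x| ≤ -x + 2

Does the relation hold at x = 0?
x = 0: LHS = |0| = 0, RHS = -0 + 2 = 2; 0 ≤ 2 — holds

The relation is satisfied at x = 0.

Answer: Yes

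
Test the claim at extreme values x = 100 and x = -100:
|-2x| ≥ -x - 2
x = 100: LHS = |-2·100| = |-200| = 200, RHS = -100 - 2 = -102; 200 ≥ -102 — holds
x = -100: LHS = |-2·(-100)| = |200| = 200, RHS = -(-100) - 2 = 98; 200 ≥ 98 — holds

Answer: Yes, holds for both x = 100 and x = -100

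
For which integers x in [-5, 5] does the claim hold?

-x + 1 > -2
Holds for: {-5, -4, -3, -2, -1, 0, 1, 2}
Fails for: {3, 4, 5}

Answer: {-5, -4, -3, -2, -1, 0, 1, 2}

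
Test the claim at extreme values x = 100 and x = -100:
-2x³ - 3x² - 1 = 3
x = 100: LHS = -2·100³ - 3·100² - 1 = -2030001; -2030001 = 3 — FAILS
x = -100: LHS = -2·(-100)³ - 3·(-100)² - 1 = 1969999; 1969999 = 3 — FAILS

Answer: No, fails for both x = 100 and x = -100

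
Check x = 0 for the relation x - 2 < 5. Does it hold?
x = 0: LHS = 0 - 2 = -2; -2 < 5 — holds

The relation is satisfied at x = 0.

Answer: Yes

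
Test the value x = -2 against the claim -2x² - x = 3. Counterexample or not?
Substitute x = -2 into the relation:
x = -2: LHS = -2·(-2)² - (-2) = -6; -6 = 3 — FAILS

Since the claim fails at x = -2, this value is a counterexample.

Answer: Yes, x = -2 is a counterexample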